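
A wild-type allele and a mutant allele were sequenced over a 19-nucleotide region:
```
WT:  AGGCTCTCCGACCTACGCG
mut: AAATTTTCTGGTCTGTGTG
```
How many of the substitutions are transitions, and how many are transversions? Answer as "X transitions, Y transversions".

10 transitions, 0 transversions

Transitions (purine↔purine or pyrimidine↔pyrimidine): 2 G→A, 3 G→A, 4 C→T, 6 C→T, 9 C→T, 11 A→G, 12 C→T, 15 A→G, 16 C→T, 18 C→T.
Transversions (purine↔pyrimidine): none.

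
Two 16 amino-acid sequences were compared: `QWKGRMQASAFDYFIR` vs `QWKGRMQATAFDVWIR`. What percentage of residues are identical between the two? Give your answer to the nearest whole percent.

81%

Mismatches at positions 9, 13, 14 (1-based): 3 of 16.
Identical positions: 13/16 = 81.25% → 81%.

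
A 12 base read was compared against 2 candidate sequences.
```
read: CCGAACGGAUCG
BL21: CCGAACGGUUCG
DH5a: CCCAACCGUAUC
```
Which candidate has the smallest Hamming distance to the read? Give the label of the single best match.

BL21

Hamming distances to read — BL21: 1; DH5a: 6.
Smallest is BL21 with 1 mismatch.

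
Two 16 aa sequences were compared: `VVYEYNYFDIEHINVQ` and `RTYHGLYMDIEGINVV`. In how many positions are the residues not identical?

8

Comparing position by position, 8 positions differ: 1 (V/R), 2 (V/T), 4 (E/H), 5 (Y/G), 6 (N/L), 8 (F/M), 12 (H/G), 16 (Q/V).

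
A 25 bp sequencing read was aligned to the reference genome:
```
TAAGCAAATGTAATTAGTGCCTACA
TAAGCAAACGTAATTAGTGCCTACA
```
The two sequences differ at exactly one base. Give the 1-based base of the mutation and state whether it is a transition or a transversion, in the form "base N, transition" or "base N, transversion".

Base 9 changes T→C. T is a pyrimidine and C is a pyrimidine, so this is a transition.

base 9, transition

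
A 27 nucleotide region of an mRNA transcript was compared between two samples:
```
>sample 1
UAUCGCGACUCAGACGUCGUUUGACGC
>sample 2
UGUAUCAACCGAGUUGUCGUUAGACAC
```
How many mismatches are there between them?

The sequences differ at positions 2, 4, 5, 7, 10, 11, 14, 15, 22, 26 (1-based) — 10 in total.

10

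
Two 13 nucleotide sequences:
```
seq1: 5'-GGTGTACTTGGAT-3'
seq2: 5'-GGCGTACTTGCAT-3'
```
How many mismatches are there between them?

2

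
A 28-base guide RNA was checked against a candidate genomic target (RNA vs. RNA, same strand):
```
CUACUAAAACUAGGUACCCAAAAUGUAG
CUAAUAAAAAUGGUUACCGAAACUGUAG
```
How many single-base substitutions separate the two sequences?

The sequences differ at bases 4, 10, 12, 14, 19, 23 (1-based) — 6 in total.

6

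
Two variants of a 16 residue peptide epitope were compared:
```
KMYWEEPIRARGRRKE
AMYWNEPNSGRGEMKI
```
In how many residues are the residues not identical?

8

Comparing position by position, 8 residues differ: 1 (K/A), 5 (E/N), 8 (I/N), 9 (R/S), 10 (A/G), 13 (R/E), 14 (R/M), 16 (E/I).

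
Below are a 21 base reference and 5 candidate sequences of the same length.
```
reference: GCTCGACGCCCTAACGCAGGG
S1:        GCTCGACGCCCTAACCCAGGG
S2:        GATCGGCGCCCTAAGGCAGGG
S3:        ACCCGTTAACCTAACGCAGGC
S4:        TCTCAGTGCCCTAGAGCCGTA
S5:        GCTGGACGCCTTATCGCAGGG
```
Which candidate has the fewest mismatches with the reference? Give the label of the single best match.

S1

Hamming distances to reference — S1: 1; S2: 3; S3: 7; S4: 9; S5: 3.
Smallest is S1 with 1 mismatch.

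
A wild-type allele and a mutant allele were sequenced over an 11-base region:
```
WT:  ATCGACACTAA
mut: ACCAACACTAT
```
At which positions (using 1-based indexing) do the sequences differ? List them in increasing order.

Scanning 1-based: 2: T/C; 4: G/A; 11: A/T.

2, 4, 11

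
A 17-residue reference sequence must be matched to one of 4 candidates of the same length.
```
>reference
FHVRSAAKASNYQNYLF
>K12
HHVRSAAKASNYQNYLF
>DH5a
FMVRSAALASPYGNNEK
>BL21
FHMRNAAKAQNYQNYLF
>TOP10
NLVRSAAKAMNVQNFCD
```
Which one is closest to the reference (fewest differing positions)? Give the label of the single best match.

K12

Hamming distances to reference — K12: 1; DH5a: 7; BL21: 3; TOP10: 7.
Smallest is K12 with 1 mismatch.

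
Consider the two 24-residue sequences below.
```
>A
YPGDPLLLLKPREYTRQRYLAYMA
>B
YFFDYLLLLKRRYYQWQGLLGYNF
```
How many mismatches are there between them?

Comparing position by position, 12 residues differ: 2 (P/F), 3 (G/F), 5 (P/Y), 11 (P/R), 13 (E/Y), 15 (T/Q), 16 (R/W), 18 (R/G), 19 (Y/L), 21 (A/G), 23 (M/N), 24 (A/F).

12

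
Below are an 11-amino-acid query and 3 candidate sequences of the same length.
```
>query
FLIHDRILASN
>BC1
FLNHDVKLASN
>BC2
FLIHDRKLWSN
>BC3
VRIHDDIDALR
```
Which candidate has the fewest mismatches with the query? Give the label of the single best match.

BC2

BC1 differs at 3 residues; BC2 differs at 2 residues; BC3 differs at 6 residues. The closest is BC2.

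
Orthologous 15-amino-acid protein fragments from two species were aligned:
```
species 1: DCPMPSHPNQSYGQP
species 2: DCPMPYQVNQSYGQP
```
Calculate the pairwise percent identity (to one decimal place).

80.0%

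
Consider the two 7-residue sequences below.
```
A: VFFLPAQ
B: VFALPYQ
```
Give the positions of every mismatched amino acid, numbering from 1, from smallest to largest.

Differences at position 3 (F→A), position 6 (A→Y).

3, 6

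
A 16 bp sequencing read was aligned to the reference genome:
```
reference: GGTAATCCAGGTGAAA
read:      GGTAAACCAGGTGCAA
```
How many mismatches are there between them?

Mismatches (1-based): position 6: T→A; position 14: A→C.

2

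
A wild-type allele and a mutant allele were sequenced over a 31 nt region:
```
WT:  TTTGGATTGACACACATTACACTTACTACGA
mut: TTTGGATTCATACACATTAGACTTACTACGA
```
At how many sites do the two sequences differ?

Comparing position by position, 3 sites differ: 9 (G/C), 11 (C/T), 20 (C/G).

3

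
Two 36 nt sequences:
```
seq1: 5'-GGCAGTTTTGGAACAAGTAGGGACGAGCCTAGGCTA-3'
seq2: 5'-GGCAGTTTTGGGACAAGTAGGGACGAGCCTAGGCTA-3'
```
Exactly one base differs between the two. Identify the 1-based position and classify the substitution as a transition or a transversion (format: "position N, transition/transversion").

position 12, transition

The sequences differ only at position 12: A→G (purine→purine), a transition.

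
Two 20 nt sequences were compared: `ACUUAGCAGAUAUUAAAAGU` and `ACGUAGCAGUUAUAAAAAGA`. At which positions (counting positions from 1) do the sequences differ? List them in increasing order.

Scanning 1-based: 3: U/G; 10: A/U; 14: U/A; 20: U/A.

3, 10, 14, 20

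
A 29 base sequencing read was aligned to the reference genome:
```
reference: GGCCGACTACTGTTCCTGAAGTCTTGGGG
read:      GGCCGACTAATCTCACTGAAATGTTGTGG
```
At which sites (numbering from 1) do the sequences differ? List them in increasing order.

Scanning 1-based: 10: C/A; 12: G/C; 14: T/C; 15: C/A; 21: G/A; 23: C/G; 27: G/T.

10, 12, 14, 15, 21, 23, 27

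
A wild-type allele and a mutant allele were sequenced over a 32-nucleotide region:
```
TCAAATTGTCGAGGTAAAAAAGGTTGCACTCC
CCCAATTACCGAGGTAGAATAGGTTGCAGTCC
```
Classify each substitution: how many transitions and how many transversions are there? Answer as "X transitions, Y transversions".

4 transitions, 3 transversions

Mismatches (1-based):
position 1: T→C (pyrimidine→pyrimidine, transition)
position 3: A→C (purine→pyrimidine, transversion)
position 8: G→A (purine→purine, transition)
position 9: T→C (pyrimidine→pyrimidine, transition)
position 17: A→G (purine→purine, transition)
position 20: A→T (purine→pyrimidine, transversion)
position 29: C→G (pyrimidine→purine, transversion)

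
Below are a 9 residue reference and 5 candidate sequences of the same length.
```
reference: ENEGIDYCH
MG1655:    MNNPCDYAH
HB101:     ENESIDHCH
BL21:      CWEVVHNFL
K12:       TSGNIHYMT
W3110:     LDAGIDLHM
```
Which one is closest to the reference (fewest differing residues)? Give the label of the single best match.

Hamming distances to reference — MG1655: 5; HB101: 2; BL21: 8; K12: 7; W3110: 6.
Smallest is HB101 with 2 mismatches.

HB101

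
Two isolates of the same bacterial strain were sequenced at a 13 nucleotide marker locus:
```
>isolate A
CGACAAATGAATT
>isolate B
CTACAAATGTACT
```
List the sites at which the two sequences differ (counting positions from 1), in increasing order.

2, 10, 12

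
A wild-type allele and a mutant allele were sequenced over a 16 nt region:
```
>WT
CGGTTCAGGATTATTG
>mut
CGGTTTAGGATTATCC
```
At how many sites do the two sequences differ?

3

Mismatches (1-based): site 6: C→T; site 15: T→C; site 16: G→C.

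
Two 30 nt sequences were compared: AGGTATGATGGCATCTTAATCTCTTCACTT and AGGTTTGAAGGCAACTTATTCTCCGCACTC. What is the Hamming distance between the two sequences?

Comparing position by position, 7 sites differ: 5 (A/T), 9 (T/A), 14 (T/A), 19 (A/T), 24 (T/C), 25 (T/G), 30 (T/C).

7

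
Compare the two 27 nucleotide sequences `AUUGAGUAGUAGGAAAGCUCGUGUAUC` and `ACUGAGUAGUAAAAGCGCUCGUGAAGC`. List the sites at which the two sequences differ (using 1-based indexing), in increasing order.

Scanning 1-based: 2: U/C; 12: G/A; 13: G/A; 15: A/G; 16: A/C; 24: U/A; 26: U/G.

2, 12, 13, 15, 16, 24, 26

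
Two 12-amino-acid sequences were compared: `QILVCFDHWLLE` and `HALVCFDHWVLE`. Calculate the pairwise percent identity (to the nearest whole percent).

Mismatches at positions 1, 2, 10 (1-based): 3 of 12.
Identical positions: 9/12 = 75% → 75%.

75%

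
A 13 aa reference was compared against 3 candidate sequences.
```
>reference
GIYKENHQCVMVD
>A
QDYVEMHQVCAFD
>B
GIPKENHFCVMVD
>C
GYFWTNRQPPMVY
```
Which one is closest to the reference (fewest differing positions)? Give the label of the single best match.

A differs at 8 positions; B differs at 2 positions; C differs at 8 positions. The closest is B.

B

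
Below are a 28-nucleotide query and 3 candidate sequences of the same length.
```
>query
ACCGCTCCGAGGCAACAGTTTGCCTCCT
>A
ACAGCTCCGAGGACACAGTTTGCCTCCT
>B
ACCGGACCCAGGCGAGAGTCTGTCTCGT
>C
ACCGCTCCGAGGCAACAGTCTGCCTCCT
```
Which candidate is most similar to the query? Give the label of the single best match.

Hamming distances to query — A: 3; B: 8; C: 1.
Smallest is C with 1 mismatch.

C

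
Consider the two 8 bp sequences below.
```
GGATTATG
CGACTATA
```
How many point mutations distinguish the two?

Mismatches (1-based): base 1: G→C; base 4: T→C; base 8: G→A.

3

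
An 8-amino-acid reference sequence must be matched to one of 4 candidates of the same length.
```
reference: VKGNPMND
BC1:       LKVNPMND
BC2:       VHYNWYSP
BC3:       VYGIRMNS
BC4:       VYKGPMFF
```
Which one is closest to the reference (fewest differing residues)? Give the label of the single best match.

BC1

BC1 differs at 2 residues; BC2 differs at 6 residues; BC3 differs at 4 residues; BC4 differs at 5 residues. The closest is BC1.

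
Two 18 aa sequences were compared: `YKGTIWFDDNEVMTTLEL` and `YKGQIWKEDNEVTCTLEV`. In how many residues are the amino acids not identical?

6

The sequences differ at residues 4, 7, 8, 13, 14, 18 (1-based) — 6 in total.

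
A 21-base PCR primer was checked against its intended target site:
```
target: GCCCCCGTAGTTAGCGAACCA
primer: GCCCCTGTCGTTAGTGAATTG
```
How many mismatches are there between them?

The sequences differ at bases 6, 9, 15, 19, 20, 21 (1-based) — 6 in total.

6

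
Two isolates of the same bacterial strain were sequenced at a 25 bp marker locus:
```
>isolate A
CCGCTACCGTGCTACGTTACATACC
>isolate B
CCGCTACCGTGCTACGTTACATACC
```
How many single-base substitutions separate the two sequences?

0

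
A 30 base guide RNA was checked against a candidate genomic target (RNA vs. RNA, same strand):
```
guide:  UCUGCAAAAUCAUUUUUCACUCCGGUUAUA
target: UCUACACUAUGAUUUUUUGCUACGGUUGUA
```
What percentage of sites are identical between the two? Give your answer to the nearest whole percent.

8 positions differ (4, 7, 8, 11, 18, 19, 22, 28), so 22 of 30 match: 22/30 = 73.33%.

73%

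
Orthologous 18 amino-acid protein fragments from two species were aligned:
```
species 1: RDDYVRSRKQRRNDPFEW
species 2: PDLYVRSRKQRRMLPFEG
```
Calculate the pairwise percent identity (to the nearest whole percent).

Mismatches at positions 1, 3, 13, 14, 18 (1-based): 5 of 18.
Identical positions: 13/18 = 72.22% → 72%.

72%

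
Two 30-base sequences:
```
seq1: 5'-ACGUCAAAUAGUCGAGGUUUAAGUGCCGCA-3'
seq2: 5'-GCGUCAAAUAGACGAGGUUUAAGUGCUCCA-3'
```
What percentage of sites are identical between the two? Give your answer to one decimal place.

86.7%

Mismatches at positions 1, 12, 27, 28 (1-based): 4 of 30.
Identical positions: 26/30 = 86.67% → 86.7%.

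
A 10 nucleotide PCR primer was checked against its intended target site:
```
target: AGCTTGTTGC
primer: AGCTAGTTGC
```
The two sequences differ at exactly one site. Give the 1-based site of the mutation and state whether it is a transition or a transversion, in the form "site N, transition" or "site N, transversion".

The sequences differ only at site 5: T→A (pyrimidine→purine), a transversion.

site 5, transversion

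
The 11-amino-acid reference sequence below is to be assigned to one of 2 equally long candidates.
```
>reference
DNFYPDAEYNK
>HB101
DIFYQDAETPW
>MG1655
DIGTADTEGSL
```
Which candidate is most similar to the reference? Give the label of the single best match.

Hamming distances to reference — HB101: 5; MG1655: 8.
Smallest is HB101 with 5 mismatches.

HB101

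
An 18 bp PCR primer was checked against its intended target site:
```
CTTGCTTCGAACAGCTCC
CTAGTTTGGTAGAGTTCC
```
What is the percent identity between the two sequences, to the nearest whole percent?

67%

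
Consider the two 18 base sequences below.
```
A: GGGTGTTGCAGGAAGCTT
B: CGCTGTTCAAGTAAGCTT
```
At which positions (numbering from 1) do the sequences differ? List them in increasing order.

1, 3, 8, 9, 12

Scanning 1-based: 1: G/C; 3: G/C; 8: G/C; 9: C/A; 12: G/T.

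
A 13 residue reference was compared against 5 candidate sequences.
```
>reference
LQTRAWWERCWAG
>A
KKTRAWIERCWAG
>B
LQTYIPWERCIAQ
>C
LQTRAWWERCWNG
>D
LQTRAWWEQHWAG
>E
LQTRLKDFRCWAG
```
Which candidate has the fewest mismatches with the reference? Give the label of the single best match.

A differs at 3 positions; B differs at 5 positions; C differs at 1 position; D differs at 2 positions; E differs at 4 positions. The closest is C.

C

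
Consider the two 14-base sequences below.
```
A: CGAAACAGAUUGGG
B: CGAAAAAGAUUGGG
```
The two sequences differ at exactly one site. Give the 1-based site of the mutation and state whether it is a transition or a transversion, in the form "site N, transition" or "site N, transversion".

site 6, transversion

The sequences differ only at site 6: C→A (pyrimidine→purine), a transversion.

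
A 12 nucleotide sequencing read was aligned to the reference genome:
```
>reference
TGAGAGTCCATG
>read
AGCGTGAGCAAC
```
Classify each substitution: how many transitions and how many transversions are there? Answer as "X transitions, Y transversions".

0 transitions, 7 transversions

Mismatches (1-based):
site 1: T→A (pyrimidine→purine, transversion)
site 3: A→C (purine→pyrimidine, transversion)
site 5: A→T (purine→pyrimidine, transversion)
site 7: T→A (pyrimidine→purine, transversion)
site 8: C→G (pyrimidine→purine, transversion)
site 11: T→A (pyrimidine→purine, transversion)
site 12: G→C (purine→pyrimidine, transversion)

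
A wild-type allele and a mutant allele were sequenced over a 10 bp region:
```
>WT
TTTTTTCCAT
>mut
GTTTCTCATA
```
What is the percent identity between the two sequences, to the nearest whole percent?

50%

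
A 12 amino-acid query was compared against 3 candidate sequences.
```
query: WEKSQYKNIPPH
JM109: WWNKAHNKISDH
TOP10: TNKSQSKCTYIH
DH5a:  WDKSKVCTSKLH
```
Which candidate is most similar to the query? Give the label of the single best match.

JM109 differs at 9 positions; TOP10 differs at 7 positions; DH5a differs at 8 positions. The closest is TOP10.

TOP10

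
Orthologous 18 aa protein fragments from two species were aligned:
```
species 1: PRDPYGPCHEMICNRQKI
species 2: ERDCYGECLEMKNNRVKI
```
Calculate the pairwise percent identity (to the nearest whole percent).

61%

7 positions differ (1, 4, 7, 9, 12, 13, 16), so 11 of 18 match: 11/18 = 61.11%.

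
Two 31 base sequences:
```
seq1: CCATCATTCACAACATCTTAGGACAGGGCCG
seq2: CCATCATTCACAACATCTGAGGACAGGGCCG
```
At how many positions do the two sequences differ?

Comparing position by position, 1 position differs: 19 (T/G).

1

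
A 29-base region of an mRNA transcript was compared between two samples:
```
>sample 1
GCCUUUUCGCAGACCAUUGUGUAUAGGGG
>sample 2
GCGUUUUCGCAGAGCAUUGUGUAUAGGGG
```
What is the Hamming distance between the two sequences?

The sequences differ at sites 3, 14 (1-based) — 2 in total.

2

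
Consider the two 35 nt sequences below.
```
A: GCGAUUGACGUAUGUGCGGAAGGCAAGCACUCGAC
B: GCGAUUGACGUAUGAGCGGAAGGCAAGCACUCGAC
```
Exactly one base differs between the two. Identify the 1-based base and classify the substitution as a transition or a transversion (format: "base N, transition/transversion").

base 15, transversion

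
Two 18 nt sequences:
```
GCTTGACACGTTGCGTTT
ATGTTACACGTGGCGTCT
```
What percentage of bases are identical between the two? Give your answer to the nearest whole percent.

6 positions differ (1, 2, 3, 5, 12, 17), so 12 of 18 match: 12/18 = 66.67%.

67%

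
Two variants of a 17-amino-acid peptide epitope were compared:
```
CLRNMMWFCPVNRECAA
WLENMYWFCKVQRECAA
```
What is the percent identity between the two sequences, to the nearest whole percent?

Mismatches at positions 1, 3, 6, 10, 12 (1-based): 5 of 17.
Identical positions: 12/17 = 70.59% → 71%.

71%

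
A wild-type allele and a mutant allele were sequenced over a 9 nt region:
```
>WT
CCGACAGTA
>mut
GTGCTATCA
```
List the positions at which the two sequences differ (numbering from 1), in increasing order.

1, 2, 4, 5, 7, 8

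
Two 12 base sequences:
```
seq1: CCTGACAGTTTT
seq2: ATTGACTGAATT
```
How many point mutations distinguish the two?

Comparing position by position, 5 sites differ: 1 (C/A), 2 (C/T), 7 (A/T), 9 (T/A), 10 (T/A).

5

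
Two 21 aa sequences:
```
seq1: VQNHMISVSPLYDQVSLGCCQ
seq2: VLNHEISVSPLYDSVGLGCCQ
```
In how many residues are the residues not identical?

Comparing position by position, 4 residues differ: 2 (Q/L), 5 (M/E), 14 (Q/S), 16 (S/G).

4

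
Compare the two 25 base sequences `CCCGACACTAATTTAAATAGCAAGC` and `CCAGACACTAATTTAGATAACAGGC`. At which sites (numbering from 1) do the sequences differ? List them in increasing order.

Differences at site 3 (C→A), site 16 (A→G), site 20 (G→A), site 23 (A→G).

3, 16, 20, 23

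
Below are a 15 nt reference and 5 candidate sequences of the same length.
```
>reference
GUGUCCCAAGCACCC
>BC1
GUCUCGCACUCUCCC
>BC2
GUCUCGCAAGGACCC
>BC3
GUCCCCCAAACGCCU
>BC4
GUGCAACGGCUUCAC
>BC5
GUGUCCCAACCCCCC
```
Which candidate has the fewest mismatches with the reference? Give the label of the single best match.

BC5

BC1 differs at 5 bases; BC2 differs at 3 bases; BC3 differs at 5 bases; BC4 differs at 9 bases; BC5 differs at 2 bases. The closest is BC5.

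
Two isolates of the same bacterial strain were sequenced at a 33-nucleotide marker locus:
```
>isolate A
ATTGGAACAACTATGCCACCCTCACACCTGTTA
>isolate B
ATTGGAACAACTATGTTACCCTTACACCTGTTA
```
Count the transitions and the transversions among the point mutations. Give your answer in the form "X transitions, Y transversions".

3 transitions, 0 transversions

Transitions (purine↔purine or pyrimidine↔pyrimidine): 16 C→T, 17 C→T, 23 C→T.
Transversions (purine↔pyrimidine): none.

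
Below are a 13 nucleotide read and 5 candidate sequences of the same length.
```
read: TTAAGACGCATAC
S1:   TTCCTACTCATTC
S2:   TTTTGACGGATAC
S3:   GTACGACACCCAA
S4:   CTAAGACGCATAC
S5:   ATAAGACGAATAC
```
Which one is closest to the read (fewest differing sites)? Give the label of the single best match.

S1 differs at 5 sites; S2 differs at 3 sites; S3 differs at 6 sites; S4 differs at 1 site; S5 differs at 2 sites. The closest is S4.

S4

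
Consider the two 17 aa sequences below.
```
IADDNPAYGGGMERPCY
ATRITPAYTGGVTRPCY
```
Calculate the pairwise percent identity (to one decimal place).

52.9%

8 positions differ (1, 2, 3, 4, 5, 9, 12, 13), so 9 of 17 match: 9/17 = 52.94%.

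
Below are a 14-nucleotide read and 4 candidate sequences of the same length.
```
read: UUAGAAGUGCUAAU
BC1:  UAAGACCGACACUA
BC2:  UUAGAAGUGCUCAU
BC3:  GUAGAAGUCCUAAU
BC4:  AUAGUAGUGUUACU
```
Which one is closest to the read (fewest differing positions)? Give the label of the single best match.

Hamming distances to read — BC1: 9; BC2: 1; BC3: 2; BC4: 4.
Smallest is BC2 with 1 mismatch.

BC2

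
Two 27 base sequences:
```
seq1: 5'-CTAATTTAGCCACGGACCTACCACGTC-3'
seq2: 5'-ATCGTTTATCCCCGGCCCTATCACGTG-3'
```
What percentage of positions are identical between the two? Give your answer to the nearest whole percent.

Mismatches at positions 1, 3, 4, 9, 12, 16, 21, 27 (1-based): 8 of 27.
Identical positions: 19/27 = 70.37% → 70%.

70%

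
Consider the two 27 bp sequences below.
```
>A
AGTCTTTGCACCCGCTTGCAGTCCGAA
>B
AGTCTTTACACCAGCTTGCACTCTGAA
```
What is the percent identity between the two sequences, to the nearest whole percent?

4 positions differ (8, 13, 21, 24), so 23 of 27 match: 23/27 = 85.19%.

85%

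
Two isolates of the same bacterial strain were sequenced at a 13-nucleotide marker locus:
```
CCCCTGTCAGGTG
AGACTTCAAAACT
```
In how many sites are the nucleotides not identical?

Comparing position by position, 10 sites differ: 1 (C/A), 2 (C/G), 3 (C/A), 6 (G/T), 7 (T/C), 8 (C/A), 10 (G/A), 11 (G/A), 12 (T/C), 13 (G/T).

10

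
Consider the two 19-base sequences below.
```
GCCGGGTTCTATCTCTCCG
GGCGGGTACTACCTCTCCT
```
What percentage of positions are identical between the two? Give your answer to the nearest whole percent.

79%

Mismatches at positions 2, 8, 12, 19 (1-based): 4 of 19.
Identical positions: 15/19 = 78.95% → 79%.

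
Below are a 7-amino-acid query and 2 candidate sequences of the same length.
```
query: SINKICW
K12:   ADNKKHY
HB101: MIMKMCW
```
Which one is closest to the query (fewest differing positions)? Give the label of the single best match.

HB101

K12 differs at 5 positions; HB101 differs at 3 positions. The closest is HB101.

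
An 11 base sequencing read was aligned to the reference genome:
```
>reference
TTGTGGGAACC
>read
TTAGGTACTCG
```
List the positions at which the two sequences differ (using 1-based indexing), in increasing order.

3, 4, 6, 7, 8, 9, 11

Scanning 1-based: 3: G/A; 4: T/G; 6: G/T; 7: G/A; 8: A/C; 9: A/T; 11: C/G.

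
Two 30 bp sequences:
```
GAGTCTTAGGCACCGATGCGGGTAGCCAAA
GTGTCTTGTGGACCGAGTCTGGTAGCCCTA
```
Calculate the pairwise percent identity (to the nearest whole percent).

Mismatches at positions 2, 8, 9, 11, 17, 18, 20, 28, 29 (1-based): 9 of 30.
Identical positions: 21/30 = 70% → 70%.

70%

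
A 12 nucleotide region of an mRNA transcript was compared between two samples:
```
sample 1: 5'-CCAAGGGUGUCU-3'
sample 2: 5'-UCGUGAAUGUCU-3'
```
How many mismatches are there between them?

5

Mismatches (1-based): site 1: C→U; site 3: A→G; site 4: A→U; site 6: G→A; site 7: G→A.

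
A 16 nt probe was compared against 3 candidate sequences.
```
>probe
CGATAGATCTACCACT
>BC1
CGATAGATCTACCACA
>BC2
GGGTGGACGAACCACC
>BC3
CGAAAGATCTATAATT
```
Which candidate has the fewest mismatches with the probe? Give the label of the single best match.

BC1 differs at 1 base; BC2 differs at 7 bases; BC3 differs at 4 bases. The closest is BC1.

BC1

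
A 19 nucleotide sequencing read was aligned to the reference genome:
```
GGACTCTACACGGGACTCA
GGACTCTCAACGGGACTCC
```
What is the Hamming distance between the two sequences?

3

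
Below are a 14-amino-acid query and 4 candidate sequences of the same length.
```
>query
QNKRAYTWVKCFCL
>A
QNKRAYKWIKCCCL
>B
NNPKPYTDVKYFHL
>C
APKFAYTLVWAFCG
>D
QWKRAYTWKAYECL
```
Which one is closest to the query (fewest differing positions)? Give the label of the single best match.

A differs at 3 positions; B differs at 7 positions; C differs at 7 positions; D differs at 5 positions. The closest is A.

A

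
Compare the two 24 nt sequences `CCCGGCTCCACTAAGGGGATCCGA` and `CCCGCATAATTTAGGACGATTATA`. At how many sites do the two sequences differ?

12

Comparing position by position, 12 sites differ: 5 (G/C), 6 (C/A), 8 (C/A), 9 (C/A), 10 (A/T), 11 (C/T), 14 (A/G), 16 (G/A), 17 (G/C), 21 (C/T), 22 (C/A), 23 (G/T).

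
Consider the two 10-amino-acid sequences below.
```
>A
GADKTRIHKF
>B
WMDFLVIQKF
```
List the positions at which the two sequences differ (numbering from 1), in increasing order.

Differences at position 1 (G→W), position 2 (A→M), position 4 (K→F), position 5 (T→L), position 6 (R→V), position 8 (H→Q).

1, 2, 4, 5, 6, 8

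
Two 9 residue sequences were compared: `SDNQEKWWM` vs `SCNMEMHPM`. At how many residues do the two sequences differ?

5

Mismatches (1-based): residue 2: D→C; residue 4: Q→M; residue 6: K→M; residue 7: W→H; residue 8: W→P.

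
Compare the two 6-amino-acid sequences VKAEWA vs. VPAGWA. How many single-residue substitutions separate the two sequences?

2

The sequences differ at residues 2, 4 (1-based) — 2 in total.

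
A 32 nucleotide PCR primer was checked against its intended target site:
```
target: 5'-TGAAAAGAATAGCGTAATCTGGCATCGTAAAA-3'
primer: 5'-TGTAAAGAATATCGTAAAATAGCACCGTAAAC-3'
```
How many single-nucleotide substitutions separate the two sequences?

Mismatches (1-based): base 3: A→T; base 12: G→T; base 18: T→A; base 19: C→A; base 21: G→A; base 25: T→C; base 32: A→C.

7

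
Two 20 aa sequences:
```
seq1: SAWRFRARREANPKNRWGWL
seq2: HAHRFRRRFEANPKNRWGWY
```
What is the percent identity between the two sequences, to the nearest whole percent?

75%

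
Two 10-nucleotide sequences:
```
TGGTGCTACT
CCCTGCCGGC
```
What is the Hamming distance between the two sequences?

Comparing position by position, 7 bases differ: 1 (T/C), 2 (G/C), 3 (G/C), 7 (T/C), 8 (A/G), 9 (C/G), 10 (T/C).

7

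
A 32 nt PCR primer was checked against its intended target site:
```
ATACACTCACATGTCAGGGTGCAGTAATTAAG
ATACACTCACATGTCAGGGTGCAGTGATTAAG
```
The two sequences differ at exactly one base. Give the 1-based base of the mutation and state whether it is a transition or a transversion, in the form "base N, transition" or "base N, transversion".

base 26, transition

Base 26 changes A→G. A is a purine and G is a purine, so this is a transition.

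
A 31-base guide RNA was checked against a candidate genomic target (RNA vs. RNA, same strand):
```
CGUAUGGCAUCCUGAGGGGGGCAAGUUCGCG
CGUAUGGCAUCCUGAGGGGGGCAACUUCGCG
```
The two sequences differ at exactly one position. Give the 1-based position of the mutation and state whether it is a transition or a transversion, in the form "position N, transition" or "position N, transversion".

position 25, transversion

Position 25 changes G→C. G is a purine and C is a pyrimidine, so this is a transversion.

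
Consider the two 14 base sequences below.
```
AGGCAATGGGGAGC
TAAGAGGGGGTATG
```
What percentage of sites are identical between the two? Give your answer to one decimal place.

35.7%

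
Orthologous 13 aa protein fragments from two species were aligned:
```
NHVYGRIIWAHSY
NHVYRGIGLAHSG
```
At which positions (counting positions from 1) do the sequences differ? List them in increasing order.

Differences at position 5 (G→R), position 6 (R→G), position 8 (I→G), position 9 (W→L), position 13 (Y→G).

5, 6, 8, 9, 13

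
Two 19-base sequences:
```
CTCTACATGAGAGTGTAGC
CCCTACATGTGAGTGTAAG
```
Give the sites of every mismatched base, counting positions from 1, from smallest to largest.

2, 10, 18, 19

Scanning 1-based: 2: T/C; 10: A/T; 18: G/A; 19: C/G.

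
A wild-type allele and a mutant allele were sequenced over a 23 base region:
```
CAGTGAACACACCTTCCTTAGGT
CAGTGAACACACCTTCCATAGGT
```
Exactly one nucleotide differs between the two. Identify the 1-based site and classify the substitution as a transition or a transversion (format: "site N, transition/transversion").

Site 18 changes T→A. T is a pyrimidine and A is a purine, so this is a transversion.

site 18, transversion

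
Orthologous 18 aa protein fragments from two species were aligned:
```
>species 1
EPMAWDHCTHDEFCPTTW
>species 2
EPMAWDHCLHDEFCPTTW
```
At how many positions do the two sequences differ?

1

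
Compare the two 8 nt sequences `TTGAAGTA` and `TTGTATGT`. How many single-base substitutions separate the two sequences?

4

Mismatches (1-based): base 4: A→T; base 6: G→T; base 7: T→G; base 8: A→T.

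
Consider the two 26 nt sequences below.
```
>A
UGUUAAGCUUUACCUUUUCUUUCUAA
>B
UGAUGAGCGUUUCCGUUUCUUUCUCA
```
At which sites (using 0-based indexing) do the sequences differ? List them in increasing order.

2, 4, 8, 11, 14, 24

Differences at site 2 (U→A), site 4 (A→G), site 8 (U→G), site 11 (A→U), site 14 (U→G), site 24 (A→C).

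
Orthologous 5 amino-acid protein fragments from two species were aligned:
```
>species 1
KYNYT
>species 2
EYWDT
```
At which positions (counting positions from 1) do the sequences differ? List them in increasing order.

1, 3, 4

Scanning 1-based: 1: K/E; 3: N/W; 4: Y/D.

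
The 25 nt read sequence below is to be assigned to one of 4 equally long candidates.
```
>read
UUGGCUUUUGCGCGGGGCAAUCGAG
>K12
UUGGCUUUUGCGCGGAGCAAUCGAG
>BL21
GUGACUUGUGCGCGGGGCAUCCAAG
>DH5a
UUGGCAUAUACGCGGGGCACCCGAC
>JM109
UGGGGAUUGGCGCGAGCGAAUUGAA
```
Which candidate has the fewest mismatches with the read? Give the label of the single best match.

K12 differs at 1 base; BL21 differs at 6 bases; DH5a differs at 6 bases; JM109 differs at 9 bases. The closest is K12.

K12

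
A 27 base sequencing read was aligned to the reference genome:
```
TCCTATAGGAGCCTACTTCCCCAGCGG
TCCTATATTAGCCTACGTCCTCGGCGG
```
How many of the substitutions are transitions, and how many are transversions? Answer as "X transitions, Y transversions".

Mismatches (1-based):
site 8: G→T (purine→pyrimidine, transversion)
site 9: G→T (purine→pyrimidine, transversion)
site 17: T→G (pyrimidine→purine, transversion)
site 21: C→T (pyrimidine→pyrimidine, transition)
site 23: A→G (purine→purine, transition)

2 transitions, 3 transversions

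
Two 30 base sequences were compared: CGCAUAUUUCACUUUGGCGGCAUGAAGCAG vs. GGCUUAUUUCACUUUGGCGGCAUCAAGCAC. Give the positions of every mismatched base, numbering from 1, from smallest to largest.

Differences at position 1 (C→G), position 4 (A→U), position 24 (G→C), position 30 (G→C).

1, 4, 24, 30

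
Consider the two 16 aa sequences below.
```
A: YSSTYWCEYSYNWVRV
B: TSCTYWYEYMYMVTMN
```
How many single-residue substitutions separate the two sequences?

Comparing position by position, 9 residues differ: 1 (Y/T), 3 (S/C), 7 (C/Y), 10 (S/M), 12 (N/M), 13 (W/V), 14 (V/T), 15 (R/M), 16 (V/N).

9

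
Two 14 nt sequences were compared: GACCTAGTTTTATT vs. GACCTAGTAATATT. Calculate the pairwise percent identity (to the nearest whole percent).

86%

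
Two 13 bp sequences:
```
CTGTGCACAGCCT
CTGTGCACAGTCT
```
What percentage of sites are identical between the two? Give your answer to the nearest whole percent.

1 position differs (11), so 12 of 13 match: 12/13 = 92.31%.

92%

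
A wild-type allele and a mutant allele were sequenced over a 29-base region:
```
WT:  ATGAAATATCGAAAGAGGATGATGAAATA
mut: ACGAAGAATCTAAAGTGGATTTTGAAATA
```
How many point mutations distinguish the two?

The sequences differ at sites 2, 6, 7, 11, 16, 21, 22 (1-based) — 7 in total.

7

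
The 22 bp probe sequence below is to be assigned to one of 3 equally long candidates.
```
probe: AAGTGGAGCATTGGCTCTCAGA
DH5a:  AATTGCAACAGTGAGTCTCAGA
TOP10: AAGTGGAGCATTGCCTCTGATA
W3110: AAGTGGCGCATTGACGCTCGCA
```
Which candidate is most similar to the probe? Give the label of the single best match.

TOP10

DH5a differs at 6 positions; TOP10 differs at 3 positions; W3110 differs at 5 positions. The closest is TOP10.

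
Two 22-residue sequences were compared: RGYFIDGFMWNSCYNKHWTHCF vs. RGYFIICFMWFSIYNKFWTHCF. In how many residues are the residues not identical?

5

Mismatches (1-based): residue 6: D→I; residue 7: G→C; residue 11: N→F; residue 13: C→I; residue 17: H→F.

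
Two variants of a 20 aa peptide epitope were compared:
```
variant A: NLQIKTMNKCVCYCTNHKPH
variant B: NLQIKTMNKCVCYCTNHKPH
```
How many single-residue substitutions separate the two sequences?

The two sequences are identical at every position.

0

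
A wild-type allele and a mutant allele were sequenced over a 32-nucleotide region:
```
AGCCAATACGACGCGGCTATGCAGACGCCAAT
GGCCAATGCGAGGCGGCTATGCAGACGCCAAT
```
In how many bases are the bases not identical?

Mismatches (1-based): base 1: A→G; base 8: A→G; base 12: C→G.

3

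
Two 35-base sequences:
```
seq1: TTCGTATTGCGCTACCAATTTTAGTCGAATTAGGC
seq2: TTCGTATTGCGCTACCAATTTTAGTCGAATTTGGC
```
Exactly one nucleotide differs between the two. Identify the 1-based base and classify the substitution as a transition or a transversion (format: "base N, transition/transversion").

base 32, transversion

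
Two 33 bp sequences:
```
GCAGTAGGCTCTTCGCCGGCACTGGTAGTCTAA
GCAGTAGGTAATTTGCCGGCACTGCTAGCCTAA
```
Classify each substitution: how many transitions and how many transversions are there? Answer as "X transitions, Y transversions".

3 transitions, 3 transversions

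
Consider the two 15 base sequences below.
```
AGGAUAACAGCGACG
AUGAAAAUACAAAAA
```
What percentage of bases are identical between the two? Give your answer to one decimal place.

Mismatches at positions 2, 5, 8, 10, 11, 12, 14, 15 (1-based): 8 of 15.
Identical positions: 7/15 = 46.67% → 46.7%.

46.7%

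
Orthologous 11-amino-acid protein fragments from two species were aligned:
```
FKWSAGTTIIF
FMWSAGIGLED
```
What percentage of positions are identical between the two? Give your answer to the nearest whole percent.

6 positions differ (2, 7, 8, 9, 10, 11), so 5 of 11 match: 5/11 = 45.45%.

45%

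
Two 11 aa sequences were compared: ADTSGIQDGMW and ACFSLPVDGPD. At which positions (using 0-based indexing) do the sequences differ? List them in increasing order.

Differences at position 1 (D→C), position 2 (T→F), position 4 (G→L), position 5 (I→P), position 6 (Q→V), position 9 (M→P), position 10 (W→D).

1, 2, 4, 5, 6, 9, 10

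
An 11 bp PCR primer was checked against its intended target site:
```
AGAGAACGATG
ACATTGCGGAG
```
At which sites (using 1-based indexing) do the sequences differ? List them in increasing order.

2, 4, 5, 6, 9, 10

Scanning 1-based: 2: G/C; 4: G/T; 5: A/T; 6: A/G; 9: A/G; 10: T/A.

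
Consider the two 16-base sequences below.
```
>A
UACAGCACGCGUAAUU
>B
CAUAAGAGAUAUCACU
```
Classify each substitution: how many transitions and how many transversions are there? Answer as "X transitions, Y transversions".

Transitions (purine↔purine or pyrimidine↔pyrimidine): 1 U→C, 3 C→U, 5 G→A, 9 G→A, 10 C→U, 11 G→A, 15 U→C.
Transversions (purine↔pyrimidine): 6 C→G, 8 C→G, 13 A→C.

7 transitions, 3 transversions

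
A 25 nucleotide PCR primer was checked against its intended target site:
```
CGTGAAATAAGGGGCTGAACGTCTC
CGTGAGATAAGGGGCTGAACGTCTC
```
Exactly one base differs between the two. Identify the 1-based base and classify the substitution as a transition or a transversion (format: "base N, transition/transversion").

Base 6 changes A→G. A is a purine and G is a purine, so this is a transition.

base 6, transition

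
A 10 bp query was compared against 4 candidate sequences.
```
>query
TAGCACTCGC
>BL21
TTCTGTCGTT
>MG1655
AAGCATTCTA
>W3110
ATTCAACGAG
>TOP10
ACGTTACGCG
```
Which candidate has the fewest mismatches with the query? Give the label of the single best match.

MG1655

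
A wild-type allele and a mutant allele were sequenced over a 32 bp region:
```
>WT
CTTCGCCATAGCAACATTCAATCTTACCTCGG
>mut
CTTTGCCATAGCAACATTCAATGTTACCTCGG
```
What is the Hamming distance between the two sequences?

The sequences differ at bases 4, 23 (1-based) — 2 in total.

2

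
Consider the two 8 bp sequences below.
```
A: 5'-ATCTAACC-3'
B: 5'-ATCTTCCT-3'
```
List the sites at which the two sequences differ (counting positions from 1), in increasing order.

5, 6, 8

Differences at site 5 (A→T), site 6 (A→C), site 8 (C→T).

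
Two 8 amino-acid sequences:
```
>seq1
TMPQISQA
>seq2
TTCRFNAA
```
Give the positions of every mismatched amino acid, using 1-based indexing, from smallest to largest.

Scanning 1-based: 2: M/T; 3: P/C; 4: Q/R; 5: I/F; 6: S/N; 7: Q/A.

2, 3, 4, 5, 6, 7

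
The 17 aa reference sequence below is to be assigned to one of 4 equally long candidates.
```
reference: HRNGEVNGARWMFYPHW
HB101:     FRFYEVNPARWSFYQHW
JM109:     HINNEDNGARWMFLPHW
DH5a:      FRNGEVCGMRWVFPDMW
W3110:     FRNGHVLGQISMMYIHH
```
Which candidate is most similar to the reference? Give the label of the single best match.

JM109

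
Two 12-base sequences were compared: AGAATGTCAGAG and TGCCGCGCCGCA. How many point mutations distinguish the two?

9

Comparing position by position, 9 sites differ: 1 (A/T), 3 (A/C), 4 (A/C), 5 (T/G), 6 (G/C), 7 (T/G), 9 (A/C), 11 (A/C), 12 (G/A).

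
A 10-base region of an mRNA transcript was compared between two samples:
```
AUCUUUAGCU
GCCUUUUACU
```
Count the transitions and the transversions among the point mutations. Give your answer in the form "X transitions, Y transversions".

3 transitions, 1 transversion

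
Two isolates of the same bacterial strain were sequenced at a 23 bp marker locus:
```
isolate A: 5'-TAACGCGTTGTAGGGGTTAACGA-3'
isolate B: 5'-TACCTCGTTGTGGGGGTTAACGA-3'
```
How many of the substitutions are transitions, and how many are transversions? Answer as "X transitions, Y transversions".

Mismatches (1-based):
site 3: A→C (purine→pyrimidine, transversion)
site 5: G→T (purine→pyrimidine, transversion)
site 12: A→G (purine→purine, transition)

1 transition, 2 transversions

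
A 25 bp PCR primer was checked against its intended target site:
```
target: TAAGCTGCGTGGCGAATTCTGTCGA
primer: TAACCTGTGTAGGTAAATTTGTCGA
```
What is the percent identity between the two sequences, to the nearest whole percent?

72%

7 positions differ (4, 8, 11, 13, 14, 17, 19), so 18 of 25 match: 18/25 = 72%.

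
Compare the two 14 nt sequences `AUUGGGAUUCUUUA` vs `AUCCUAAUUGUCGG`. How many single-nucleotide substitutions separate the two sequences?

8

The sequences differ at sites 3, 4, 5, 6, 10, 12, 13, 14 (1-based) — 8 in total.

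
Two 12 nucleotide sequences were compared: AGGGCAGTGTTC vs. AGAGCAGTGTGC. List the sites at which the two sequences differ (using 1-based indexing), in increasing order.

3, 11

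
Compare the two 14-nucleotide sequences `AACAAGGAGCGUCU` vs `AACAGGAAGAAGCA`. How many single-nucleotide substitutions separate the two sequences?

6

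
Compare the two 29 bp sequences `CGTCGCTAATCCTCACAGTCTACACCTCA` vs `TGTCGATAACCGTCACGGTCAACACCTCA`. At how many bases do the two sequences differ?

6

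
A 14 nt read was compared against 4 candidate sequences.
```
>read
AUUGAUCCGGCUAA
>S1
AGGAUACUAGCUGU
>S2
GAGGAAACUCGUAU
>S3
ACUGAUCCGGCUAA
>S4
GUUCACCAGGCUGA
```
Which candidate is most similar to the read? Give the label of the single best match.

S3

S1 differs at 9 bases; S2 differs at 9 bases; S3 differs at 1 base; S4 differs at 5 bases. The closest is S3.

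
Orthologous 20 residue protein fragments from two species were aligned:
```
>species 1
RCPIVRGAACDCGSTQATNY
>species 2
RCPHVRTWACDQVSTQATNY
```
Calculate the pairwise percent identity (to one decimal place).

75.0%

5 positions differ (4, 7, 8, 12, 13), so 15 of 20 match: 15/20 = 75%.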